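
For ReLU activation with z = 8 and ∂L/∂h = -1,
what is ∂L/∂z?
∂L/∂z = -1

h = ReLU(8) = 8
Since z > 0: ∂h/∂z = 1
∂L/∂z = ∂L/∂h · ∂h/∂z = -1 × 1 = -1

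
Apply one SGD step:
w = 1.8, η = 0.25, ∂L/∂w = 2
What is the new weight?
w_new = 1.3

w_new = w - η·∂L/∂w = 1.8 - 0.25×(2) = 1.8 - (0.5) = 1.3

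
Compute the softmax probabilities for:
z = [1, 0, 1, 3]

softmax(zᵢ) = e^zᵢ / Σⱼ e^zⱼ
p = [0.1025, 0.0377, 0.1025, 0.7573]

exp(z) = [2.718, 1, 2.718, 20.09]
Sum = 26.52
p = [0.1025, 0.0377, 0.1025, 0.7573]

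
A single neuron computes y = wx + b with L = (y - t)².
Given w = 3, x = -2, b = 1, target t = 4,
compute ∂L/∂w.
∂L/∂w = 36

y = wx + b = (3)(-2) + 1 = -5
∂L/∂y = 2(y - t) = 2(-5 - 4) = -18
∂y/∂w = x = -2
∂L/∂w = ∂L/∂y · ∂y/∂w = -18 × -2 = 36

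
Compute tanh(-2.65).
-0.9901

tanh(-2.65) = (e^(-2.65) - e^(2.65))/(e^(-2.65) + e^(2.65)) = -0.9901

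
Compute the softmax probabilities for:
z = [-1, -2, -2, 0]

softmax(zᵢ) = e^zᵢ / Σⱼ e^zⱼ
p = [0.2245, 0.0826, 0.0826, 0.6103]

exp(z) = [0.3679, 0.1353, 0.1353, 1]
Sum = 1.639
p = [0.2245, 0.0826, 0.0826, 0.6103]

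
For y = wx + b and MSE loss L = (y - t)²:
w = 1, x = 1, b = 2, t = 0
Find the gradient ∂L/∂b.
∂L/∂b = 6

y = wx + b = (1)(1) + 2 = 3
∂L/∂y = 2(y - t) = 2(3 - 0) = 6
∂y/∂b = 1
∂L/∂b = ∂L/∂y · ∂y/∂b = 6 × 1 = 6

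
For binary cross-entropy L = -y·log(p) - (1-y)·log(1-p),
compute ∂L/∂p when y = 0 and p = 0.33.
∂L/∂p = 1.493

∂L/∂p = -y/p + (1-y)/(1-p) = 0 + 1/0.67 = 1.493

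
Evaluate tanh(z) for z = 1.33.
0.8692

tanh(1.33) = (e^(1.33) - e^(-1.33))/(e^(1.33) + e^(-1.33)) = 0.8692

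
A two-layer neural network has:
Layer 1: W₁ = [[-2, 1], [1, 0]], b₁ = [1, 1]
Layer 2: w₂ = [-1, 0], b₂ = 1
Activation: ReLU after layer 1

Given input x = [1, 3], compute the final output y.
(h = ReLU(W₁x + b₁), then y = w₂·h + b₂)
y = -1

Layer 1 pre-activation: z₁ = [2, 2]
After ReLU: h = [2, 2]
Layer 2 output: y = -1×2 + 0×2 + 1 = -1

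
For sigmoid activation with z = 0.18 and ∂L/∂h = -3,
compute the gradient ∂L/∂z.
∂L/∂z = -0.744

σ(0.18) = 0.5449
σ'(0.18) = σ(0.18)(1 - σ(0.18)) = 0.5449 × 0.4551 = 0.248
∂L/∂z = ∂L/∂h · σ'(z) = -3 × 0.248 = -0.744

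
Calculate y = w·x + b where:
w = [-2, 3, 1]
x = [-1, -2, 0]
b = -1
y = -5

y = (-2)(-1) + (3)(-2) + (1)(0) + -1 = -5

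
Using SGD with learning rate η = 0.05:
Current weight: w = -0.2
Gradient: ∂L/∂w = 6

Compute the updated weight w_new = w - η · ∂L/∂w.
w_new = -0.5

w_new = w - η·∂L/∂w = -0.2 - 0.05×(6) = -0.2 - (0.3) = -0.5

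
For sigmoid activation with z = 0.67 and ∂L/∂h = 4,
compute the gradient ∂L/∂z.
∂L/∂z = 0.8957

σ(0.67) = 0.6615
σ'(0.67) = σ(0.67)(1 - σ(0.67)) = 0.6615 × 0.3385 = 0.2239
∂L/∂z = ∂L/∂h · σ'(z) = 4 × 0.2239 = 0.8957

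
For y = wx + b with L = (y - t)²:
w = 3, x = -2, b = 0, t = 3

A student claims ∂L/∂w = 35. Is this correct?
Incorrect

y = (3)(-2) + 0 = -6
∂L/∂y = 2(y - t) = 2(-6 - 3) = -18
∂y/∂w = x = -2
∂L/∂w = -18 × -2 = 36

Claimed value: 35
Incorrect: The correct gradient is 36.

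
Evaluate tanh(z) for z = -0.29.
-0.2821

tanh(-0.29) = (e^(-0.29) - e^(0.29))/(e^(-0.29) + e^(0.29)) = -0.2821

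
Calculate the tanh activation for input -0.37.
-0.354

tanh(-0.37) = (e^(-0.37) - e^(0.37))/(e^(-0.37) + e^(0.37)) = -0.354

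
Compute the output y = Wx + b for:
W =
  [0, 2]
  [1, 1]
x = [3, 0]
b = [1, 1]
y = [1, 4]

Wx = [0×3 + 2×0, 1×3 + 1×0]
   = [0, 3]
y = Wx + b = [0 + 1, 3 + 1] = [1, 4]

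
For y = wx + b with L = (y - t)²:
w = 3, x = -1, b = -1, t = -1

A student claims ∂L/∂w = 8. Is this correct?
Incorrect

y = (3)(-1) + -1 = -4
∂L/∂y = 2(y - t) = 2(-4 - -1) = -6
∂y/∂w = x = -1
∂L/∂w = -6 × -1 = 6

Claimed value: 8
Incorrect: The correct gradient is 6.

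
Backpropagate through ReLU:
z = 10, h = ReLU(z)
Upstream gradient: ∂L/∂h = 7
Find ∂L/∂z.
∂L/∂z = 7

h = ReLU(10) = 10
Since z > 0: ∂h/∂z = 1
∂L/∂z = ∂L/∂h · ∂h/∂z = 7 × 1 = 7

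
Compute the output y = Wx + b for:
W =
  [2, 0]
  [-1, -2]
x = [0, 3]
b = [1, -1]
y = [1, -7]

Wx = [2×0 + 0×3, -1×0 + -2×3]
   = [0, -6]
y = Wx + b = [0 + 1, -6 + -1] = [1, -7]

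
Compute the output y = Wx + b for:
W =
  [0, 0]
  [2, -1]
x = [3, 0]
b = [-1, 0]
y = [-1, 6]

Wx = [0×3 + 0×0, 2×3 + -1×0]
   = [0, 6]
y = Wx + b = [0 + -1, 6 + 0] = [-1, 6]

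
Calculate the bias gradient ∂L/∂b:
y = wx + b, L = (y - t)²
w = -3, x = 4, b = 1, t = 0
∂L/∂b = -22

y = wx + b = (-3)(4) + 1 = -11
∂L/∂y = 2(y - t) = 2(-11 - 0) = -22
∂y/∂b = 1
∂L/∂b = ∂L/∂y · ∂y/∂b = -22 × 1 = -22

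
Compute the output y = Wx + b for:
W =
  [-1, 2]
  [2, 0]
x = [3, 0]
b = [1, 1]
y = [-2, 7]

Wx = [-1×3 + 2×0, 2×3 + 0×0]
   = [-3, 6]
y = Wx + b = [-3 + 1, 6 + 1] = [-2, 7]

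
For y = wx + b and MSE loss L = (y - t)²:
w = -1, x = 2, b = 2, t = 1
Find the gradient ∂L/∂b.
∂L/∂b = -2

y = wx + b = (-1)(2) + 2 = 0
∂L/∂y = 2(y - t) = 2(0 - 1) = -2
∂y/∂b = 1
∂L/∂b = ∂L/∂y · ∂y/∂b = -2 × 1 = -2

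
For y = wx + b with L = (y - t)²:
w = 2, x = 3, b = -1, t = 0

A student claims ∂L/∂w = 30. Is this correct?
Correct

y = (2)(3) + -1 = 5
∂L/∂y = 2(y - t) = 2(5 - 0) = 10
∂y/∂w = x = 3
∂L/∂w = 10 × 3 = 30

Claimed value: 30
Correct: The correct gradient is 30.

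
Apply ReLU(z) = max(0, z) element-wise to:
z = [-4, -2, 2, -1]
h = [0, 0, 2, 0]

ReLU applied element-wise: max(0,-4)=0, max(0,-2)=0, max(0,2)=2, max(0,-1)=0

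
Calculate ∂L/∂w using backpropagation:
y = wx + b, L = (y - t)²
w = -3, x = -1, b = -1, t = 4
∂L/∂w = 4

y = wx + b = (-3)(-1) + -1 = 2
∂L/∂y = 2(y - t) = 2(2 - 4) = -4
∂y/∂w = x = -1
∂L/∂w = ∂L/∂y · ∂y/∂w = -4 × -1 = 4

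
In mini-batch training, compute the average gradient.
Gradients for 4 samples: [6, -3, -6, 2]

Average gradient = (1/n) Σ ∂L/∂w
Average gradient = -0.25

Average = (1/4)(6 + -3 + -6 + 2) = -1/4 = -0.25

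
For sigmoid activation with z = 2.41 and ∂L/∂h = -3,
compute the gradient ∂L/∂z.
∂L/∂z = -0.2269

σ(2.41) = 0.9176
σ'(2.41) = σ(2.41)(1 - σ(2.41)) = 0.9176 × 0.08241 = 0.07562
∂L/∂z = ∂L/∂h · σ'(z) = -3 × 0.07562 = -0.2269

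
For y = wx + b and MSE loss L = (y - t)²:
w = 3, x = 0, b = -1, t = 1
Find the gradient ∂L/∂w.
∂L/∂w = 0

y = wx + b = (3)(0) + -1 = -1
∂L/∂y = 2(y - t) = 2(-1 - 1) = -4
∂y/∂w = x = 0
∂L/∂w = ∂L/∂y · ∂y/∂w = -4 × 0 = 0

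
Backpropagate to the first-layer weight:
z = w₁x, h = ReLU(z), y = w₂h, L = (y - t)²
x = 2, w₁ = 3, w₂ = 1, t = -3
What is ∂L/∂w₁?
∂L/∂w₁ = 36

Forward pass:
z = w₁x = 3×2 = 6
h = ReLU(6) = 6
y = w₂h = 1×6 = 6

Backward pass:
∂L/∂y = 2(y - t) = 2(6 - -3) = 18
∂y/∂h = w₂ = 1
∂h/∂z = 1 (ReLU derivative)
∂z/∂w₁ = x = 2

∂L/∂w₁ = 18 × 1 × 1 × 2 = 36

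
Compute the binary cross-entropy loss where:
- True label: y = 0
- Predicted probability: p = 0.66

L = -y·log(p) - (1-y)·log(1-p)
L = 1.079

L = -0·log(0.66) - 1·log(0.34) = -log(0.34) = 1.079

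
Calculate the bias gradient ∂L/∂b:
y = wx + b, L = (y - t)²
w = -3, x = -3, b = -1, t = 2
∂L/∂b = 12

y = wx + b = (-3)(-3) + -1 = 8
∂L/∂y = 2(y - t) = 2(8 - 2) = 12
∂y/∂b = 1
∂L/∂b = ∂L/∂y · ∂y/∂b = 12 × 1 = 12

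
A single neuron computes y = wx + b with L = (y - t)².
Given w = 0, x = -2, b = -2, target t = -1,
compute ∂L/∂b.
∂L/∂b = -2

y = wx + b = (0)(-2) + -2 = -2
∂L/∂y = 2(y - t) = 2(-2 - -1) = -2
∂y/∂b = 1
∂L/∂b = ∂L/∂y · ∂y/∂b = -2 × 1 = -2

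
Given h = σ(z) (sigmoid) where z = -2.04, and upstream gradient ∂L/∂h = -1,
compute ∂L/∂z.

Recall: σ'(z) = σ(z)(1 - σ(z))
∂L/∂z = -0.1018

σ(-2.04) = 0.1151
σ'(-2.04) = σ(-2.04)(1 - σ(-2.04)) = 0.1151 × 0.8849 = 0.1018
∂L/∂z = ∂L/∂h · σ'(z) = -1 × 0.1018 = -0.1018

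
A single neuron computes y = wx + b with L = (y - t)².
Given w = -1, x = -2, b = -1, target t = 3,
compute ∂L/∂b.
∂L/∂b = -4

y = wx + b = (-1)(-2) + -1 = 1
∂L/∂y = 2(y - t) = 2(1 - 3) = -4
∂y/∂b = 1
∂L/∂b = ∂L/∂y · ∂y/∂b = -4 × 1 = -4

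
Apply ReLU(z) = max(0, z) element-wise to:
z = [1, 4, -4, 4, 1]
h = [1, 4, 0, 4, 1]

ReLU applied element-wise: max(0,1)=1, max(0,4)=4, max(0,-4)=0, max(0,4)=4, max(0,1)=1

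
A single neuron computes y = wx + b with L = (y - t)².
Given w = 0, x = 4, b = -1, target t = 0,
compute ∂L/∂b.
∂L/∂b = -2

y = wx + b = (0)(4) + -1 = -1
∂L/∂y = 2(y - t) = 2(-1 - 0) = -2
∂y/∂b = 1
∂L/∂b = ∂L/∂y · ∂y/∂b = -2 × 1 = -2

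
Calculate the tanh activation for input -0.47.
-0.4382

tanh(-0.47) = (e^(-0.47) - e^(0.47))/(e^(-0.47) + e^(0.47)) = -0.4382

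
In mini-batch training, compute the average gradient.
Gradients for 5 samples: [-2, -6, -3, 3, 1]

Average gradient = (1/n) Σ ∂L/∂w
Average gradient = -1.4

Average = (1/5)(-2 + -6 + -3 + 3 + 1) = -7/5 = -1.4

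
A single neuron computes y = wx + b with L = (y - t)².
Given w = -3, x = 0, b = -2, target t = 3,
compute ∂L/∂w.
∂L/∂w = 0

y = wx + b = (-3)(0) + -2 = -2
∂L/∂y = 2(y - t) = 2(-2 - 3) = -10
∂y/∂w = x = 0
∂L/∂w = ∂L/∂y · ∂y/∂w = -10 × 0 = 0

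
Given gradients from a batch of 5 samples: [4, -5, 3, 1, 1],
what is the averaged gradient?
Average gradient = 0.8

Average = (1/5)(4 + -5 + 3 + 1 + 1) = 4/5 = 0.8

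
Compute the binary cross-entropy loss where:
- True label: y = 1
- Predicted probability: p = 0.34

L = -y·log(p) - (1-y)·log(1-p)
L = 1.079

L = -1·log(0.34) - 0·log(0.66) = -log(0.34) = 1.079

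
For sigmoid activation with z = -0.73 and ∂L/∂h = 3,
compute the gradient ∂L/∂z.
∂L/∂z = 0.6583

σ(-0.73) = 0.3252
σ'(-0.73) = σ(-0.73)(1 - σ(-0.73)) = 0.3252 × 0.6748 = 0.2194
∂L/∂z = ∂L/∂h · σ'(z) = 3 × 0.2194 = 0.6583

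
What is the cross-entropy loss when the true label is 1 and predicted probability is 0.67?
L = 0.4005

L = -1·log(0.67) - 0·log(0.33) = -log(0.67) = 0.4005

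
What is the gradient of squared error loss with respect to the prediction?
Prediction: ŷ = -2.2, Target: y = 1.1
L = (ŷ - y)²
∂L/∂ŷ = -6.6

∂L/∂ŷ = 2(ŷ - y) = 2(-2.2 - 1.1) = 2(-3.3) = -6.6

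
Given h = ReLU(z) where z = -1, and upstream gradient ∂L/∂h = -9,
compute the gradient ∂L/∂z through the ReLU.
∂L/∂z = 0

h = ReLU(-1) = 0
Since z < 0: ∂h/∂z = 0
∂L/∂z = ∂L/∂h · ∂h/∂z = -9 × 0 = 0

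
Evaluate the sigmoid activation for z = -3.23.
0.03805

sigmoid(-3.23) = 1/(1 + e^(3.23)) = 1/(1 + 25.28) = 0.03805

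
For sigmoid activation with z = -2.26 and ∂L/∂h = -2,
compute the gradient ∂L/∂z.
∂L/∂z = -0.1711

σ(-2.26) = 0.09449
σ'(-2.26) = σ(-2.26)(1 - σ(-2.26)) = 0.09449 × 0.9055 = 0.08556
∂L/∂z = ∂L/∂h · σ'(z) = -2 × 0.08556 = -0.1711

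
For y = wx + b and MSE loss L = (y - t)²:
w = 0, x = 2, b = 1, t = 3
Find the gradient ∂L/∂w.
∂L/∂w = -8

y = wx + b = (0)(2) + 1 = 1
∂L/∂y = 2(y - t) = 2(1 - 3) = -4
∂y/∂w = x = 2
∂L/∂w = ∂L/∂y · ∂y/∂w = -4 × 2 = -8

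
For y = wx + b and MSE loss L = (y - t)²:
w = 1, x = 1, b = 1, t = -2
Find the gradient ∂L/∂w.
∂L/∂w = 8

y = wx + b = (1)(1) + 1 = 2
∂L/∂y = 2(y - t) = 2(2 - -2) = 8
∂y/∂w = x = 1
∂L/∂w = ∂L/∂y · ∂y/∂w = 8 × 1 = 8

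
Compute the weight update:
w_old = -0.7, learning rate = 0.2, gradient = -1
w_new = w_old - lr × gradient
w_new = -0.5

w_new = w - η·∂L/∂w = -0.7 - 0.2×(-1) = -0.7 - (-0.2) = -0.5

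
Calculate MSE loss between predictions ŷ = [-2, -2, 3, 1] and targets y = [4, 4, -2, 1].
MSE = 24.25

MSE = (1/4)((-2-4)² + (-2-4)² + (3--2)² + (1-1)²) = (1/4)(36 + 36 + 25 + 0) = 24.25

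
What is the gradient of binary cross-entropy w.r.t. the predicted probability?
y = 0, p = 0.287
∂L/∂p = 1.403

∂L/∂p = -y/p + (1-y)/(1-p) = 0 + 1/0.713 = 1.403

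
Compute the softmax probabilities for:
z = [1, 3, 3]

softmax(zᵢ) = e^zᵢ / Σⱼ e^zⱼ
p = [0.0634, 0.4683, 0.4683]

exp(z) = [2.718, 20.09, 20.09]
Sum = 42.89
p = [0.0634, 0.4683, 0.4683]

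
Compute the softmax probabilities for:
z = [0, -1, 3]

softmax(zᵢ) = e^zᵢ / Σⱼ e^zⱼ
p = [0.0466, 0.0171, 0.9362]

exp(z) = [1, 0.3679, 20.09]
Sum = 21.45
p = [0.0466, 0.0171, 0.9362]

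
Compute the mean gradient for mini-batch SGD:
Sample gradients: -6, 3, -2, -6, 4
Average gradient = -1.4

Average = (1/5)(-6 + 3 + -2 + -6 + 4) = -7/5 = -1.4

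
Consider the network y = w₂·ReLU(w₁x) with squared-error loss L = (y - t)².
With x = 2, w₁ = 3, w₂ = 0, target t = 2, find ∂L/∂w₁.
∂L/∂w₁ = 0

Forward pass:
z = w₁x = 3×2 = 6
h = ReLU(6) = 6
y = w₂h = 0×6 = 0

Backward pass:
∂L/∂y = 2(y - t) = 2(0 - 2) = -4
∂y/∂h = w₂ = 0
∂h/∂z = 1 (ReLU derivative)
∂z/∂w₁ = x = 2

∂L/∂w₁ = -4 × 0 × 1 × 2 = 0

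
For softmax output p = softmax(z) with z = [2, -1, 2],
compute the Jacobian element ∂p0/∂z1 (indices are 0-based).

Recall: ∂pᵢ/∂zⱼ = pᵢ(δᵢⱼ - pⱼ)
∂p0/∂z1 = -0.01185

p = softmax(z) = [0.4879, 0.02429, 0.4879]
p0 = 0.4879, p1 = 0.02429

∂p0/∂z1 = -p0 × p1 = -0.4879 × 0.02429 = -0.01185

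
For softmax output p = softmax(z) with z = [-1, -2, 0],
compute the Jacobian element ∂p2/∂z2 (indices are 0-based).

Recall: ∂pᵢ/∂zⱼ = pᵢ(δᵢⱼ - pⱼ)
∂p2/∂z2 = 0.2227

p = softmax(z) = [0.2447, 0.09003, 0.6652]
p2 = 0.6652

∂p2/∂z2 = p2(1 - p2) = 0.6652 × (1 - 0.6652) = 0.2227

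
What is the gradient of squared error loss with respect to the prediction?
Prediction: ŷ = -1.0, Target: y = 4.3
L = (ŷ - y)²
∂L/∂ŷ = -10.6

∂L/∂ŷ = 2(ŷ - y) = 2(-1.0 - 4.3) = 2(-5.3) = -10.6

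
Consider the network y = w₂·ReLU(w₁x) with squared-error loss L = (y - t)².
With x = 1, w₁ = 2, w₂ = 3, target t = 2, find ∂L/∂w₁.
∂L/∂w₁ = 24

Forward pass:
z = w₁x = 2×1 = 2
h = ReLU(2) = 2
y = w₂h = 3×2 = 6

Backward pass:
∂L/∂y = 2(y - t) = 2(6 - 2) = 8
∂y/∂h = w₂ = 3
∂h/∂z = 1 (ReLU derivative)
∂z/∂w₁ = x = 1

∂L/∂w₁ = 8 × 3 × 1 × 1 = 24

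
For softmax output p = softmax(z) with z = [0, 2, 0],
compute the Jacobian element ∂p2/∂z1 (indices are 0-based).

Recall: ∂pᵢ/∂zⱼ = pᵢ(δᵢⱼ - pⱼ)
∂p2/∂z1 = -0.08382

p = softmax(z) = [0.1065, 0.787, 0.1065]
p2 = 0.1065, p1 = 0.787

∂p2/∂z1 = -p2 × p1 = -0.1065 × 0.787 = -0.08382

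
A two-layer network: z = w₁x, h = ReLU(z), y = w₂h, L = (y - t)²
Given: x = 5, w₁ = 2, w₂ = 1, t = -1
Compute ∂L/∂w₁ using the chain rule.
∂L/∂w₁ = 110

Forward pass:
z = w₁x = 2×5 = 10
h = ReLU(10) = 10
y = w₂h = 1×10 = 10

Backward pass:
∂L/∂y = 2(y - t) = 2(10 - -1) = 22
∂y/∂h = w₂ = 1
∂h/∂z = 1 (ReLU derivative)
∂z/∂w₁ = x = 5

∂L/∂w₁ = 22 × 1 × 1 × 5 = 110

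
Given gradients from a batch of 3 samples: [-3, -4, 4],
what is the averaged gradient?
Average gradient = -1

Average = (1/3)(-3 + -4 + 4) = -3/3 = -1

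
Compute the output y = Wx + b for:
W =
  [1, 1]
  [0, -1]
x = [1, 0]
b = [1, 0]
y = [2, 0]

Wx = [1×1 + 1×0, 0×1 + -1×0]
   = [1, 0]
y = Wx + b = [1 + 1, 0 + 0] = [2, 0]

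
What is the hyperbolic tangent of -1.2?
-0.8337

tanh(-1.2) = (e^(-1.2) - e^(1.2))/(e^(-1.2) + e^(1.2)) = -0.8337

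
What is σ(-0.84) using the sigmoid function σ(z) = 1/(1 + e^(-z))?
0.3015

sigmoid(-0.84) = 1/(1 + e^(0.84)) = 1/(1 + 2.316) = 0.3015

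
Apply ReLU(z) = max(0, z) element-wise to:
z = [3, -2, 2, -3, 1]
h = [3, 0, 2, 0, 1]

ReLU applied element-wise: max(0,3)=3, max(0,-2)=0, max(0,2)=2, max(0,-3)=0, max(0,1)=1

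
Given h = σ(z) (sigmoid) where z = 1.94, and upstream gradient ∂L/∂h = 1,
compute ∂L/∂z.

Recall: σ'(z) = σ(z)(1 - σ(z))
∂L/∂z = 0.1099

σ(1.94) = 0.8744
σ'(1.94) = σ(1.94)(1 - σ(1.94)) = 0.8744 × 0.1256 = 0.1099
∂L/∂z = ∂L/∂h · σ'(z) = 1 × 0.1099 = 0.1099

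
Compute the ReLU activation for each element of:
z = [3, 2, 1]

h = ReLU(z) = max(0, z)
h = [3, 2, 1]

ReLU applied element-wise: max(0,3)=3, max(0,2)=2, max(0,1)=1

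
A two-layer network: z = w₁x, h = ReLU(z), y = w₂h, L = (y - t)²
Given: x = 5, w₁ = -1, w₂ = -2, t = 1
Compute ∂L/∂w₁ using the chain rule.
∂L/∂w₁ = 0

Forward pass:
z = w₁x = -1×5 = -5
h = ReLU(-5) = 0
y = w₂h = -2×0 = 0

Backward pass:
∂L/∂y = 2(y - t) = 2(0 - 1) = -2
∂y/∂h = w₂ = -2
∂h/∂z = 0 (ReLU derivative)
∂z/∂w₁ = x = 5

∂L/∂w₁ = -2 × -2 × 0 × 5 = 0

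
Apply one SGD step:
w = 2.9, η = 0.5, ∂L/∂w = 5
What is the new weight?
w_new = 0.4

w_new = w - η·∂L/∂w = 2.9 - 0.5×(5) = 2.9 - (2.5) = 0.4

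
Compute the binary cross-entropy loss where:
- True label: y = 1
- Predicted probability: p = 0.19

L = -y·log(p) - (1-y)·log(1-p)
L = 1.661

L = -1·log(0.19) - 0·log(0.81) = -log(0.19) = 1.661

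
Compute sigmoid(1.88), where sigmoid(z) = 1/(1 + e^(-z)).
0.8676

sigmoid(1.88) = 1/(1 + e^(-1.88)) = 1/(1 + 0.1526) = 0.8676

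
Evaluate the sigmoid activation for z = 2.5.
0.9241

sigmoid(2.5) = 1/(1 + e^(-2.5)) = 1/(1 + 0.08208) = 0.9241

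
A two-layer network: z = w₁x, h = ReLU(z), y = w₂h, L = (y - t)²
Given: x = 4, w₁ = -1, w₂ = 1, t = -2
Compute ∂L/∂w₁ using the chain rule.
∂L/∂w₁ = 0

Forward pass:
z = w₁x = -1×4 = -4
h = ReLU(-4) = 0
y = w₂h = 1×0 = 0

Backward pass:
∂L/∂y = 2(y - t) = 2(0 - -2) = 4
∂y/∂h = w₂ = 1
∂h/∂z = 0 (ReLU derivative)
∂z/∂w₁ = x = 4

∂L/∂w₁ = 4 × 1 × 0 × 4 = 0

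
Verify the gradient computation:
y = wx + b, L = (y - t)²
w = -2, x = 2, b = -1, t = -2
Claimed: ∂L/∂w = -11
Incorrect

y = (-2)(2) + -1 = -5
∂L/∂y = 2(y - t) = 2(-5 - -2) = -6
∂y/∂w = x = 2
∂L/∂w = -6 × 2 = -12

Claimed value: -11
Incorrect: The correct gradient is -12.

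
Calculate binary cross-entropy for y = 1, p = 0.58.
L = 0.5447

L = -1·log(0.58) - 0·log(0.42) = -log(0.58) = 0.5447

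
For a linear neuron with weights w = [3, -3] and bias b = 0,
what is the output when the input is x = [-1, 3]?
y = -12

y = (3)(-1) + (-3)(3) + 0 = -12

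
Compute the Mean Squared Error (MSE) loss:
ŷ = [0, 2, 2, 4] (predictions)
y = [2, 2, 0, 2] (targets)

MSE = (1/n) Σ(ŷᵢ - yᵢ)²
MSE = 3

MSE = (1/4)((0-2)² + (2-2)² + (2-0)² + (4-2)²) = (1/4)(4 + 0 + 4 + 4) = 3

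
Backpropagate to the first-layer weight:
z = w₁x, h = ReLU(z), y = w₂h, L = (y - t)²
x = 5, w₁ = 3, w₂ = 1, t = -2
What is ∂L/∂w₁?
∂L/∂w₁ = 170

Forward pass:
z = w₁x = 3×5 = 15
h = ReLU(15) = 15
y = w₂h = 1×15 = 15

Backward pass:
∂L/∂y = 2(y - t) = 2(15 - -2) = 34
∂y/∂h = w₂ = 1
∂h/∂z = 1 (ReLU derivative)
∂z/∂w₁ = x = 5

∂L/∂w₁ = 34 × 1 × 1 × 5 = 170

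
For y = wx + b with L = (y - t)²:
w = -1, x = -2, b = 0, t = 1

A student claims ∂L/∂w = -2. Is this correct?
Incorrect

y = (-1)(-2) + 0 = 2
∂L/∂y = 2(y - t) = 2(2 - 1) = 2
∂y/∂w = x = -2
∂L/∂w = 2 × -2 = -4

Claimed value: -2
Incorrect: The correct gradient is -4.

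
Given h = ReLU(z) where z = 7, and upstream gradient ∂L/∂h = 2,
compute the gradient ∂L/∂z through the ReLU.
∂L/∂z = 2

h = ReLU(7) = 7
Since z > 0: ∂h/∂z = 1
∂L/∂z = ∂L/∂h · ∂h/∂z = 2 × 1 = 2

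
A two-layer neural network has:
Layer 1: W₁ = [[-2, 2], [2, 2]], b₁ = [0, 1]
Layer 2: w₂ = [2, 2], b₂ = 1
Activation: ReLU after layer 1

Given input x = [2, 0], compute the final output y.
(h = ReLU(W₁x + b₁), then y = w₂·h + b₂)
y = 11

Layer 1 pre-activation: z₁ = [-4, 5]
After ReLU: h = [0, 5]
Layer 2 output: y = 2×0 + 2×5 + 1 = 11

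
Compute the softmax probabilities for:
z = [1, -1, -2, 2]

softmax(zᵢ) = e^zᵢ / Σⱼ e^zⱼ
p = [0.2562, 0.0347, 0.0128, 0.6964]

exp(z) = [2.718, 0.3679, 0.1353, 7.389]
Sum = 10.61
p = [0.2562, 0.0347, 0.0128, 0.6964]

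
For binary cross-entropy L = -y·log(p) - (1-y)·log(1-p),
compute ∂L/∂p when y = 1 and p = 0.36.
∂L/∂p = -2.778

∂L/∂p = -y/p + (1-y)/(1-p) = -1/0.36 + 0 = -2.778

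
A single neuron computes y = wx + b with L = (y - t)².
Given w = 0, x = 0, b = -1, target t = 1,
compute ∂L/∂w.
∂L/∂w = 0

y = wx + b = (0)(0) + -1 = -1
∂L/∂y = 2(y - t) = 2(-1 - 1) = -4
∂y/∂w = x = 0
∂L/∂w = ∂L/∂y · ∂y/∂w = -4 × 0 = 0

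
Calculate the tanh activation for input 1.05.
0.7818

tanh(1.05) = (e^(1.05) - e^(-1.05))/(e^(1.05) + e^(-1.05)) = 0.7818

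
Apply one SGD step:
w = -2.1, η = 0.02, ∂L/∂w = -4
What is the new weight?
w_new = -2.02

w_new = w - η·∂L/∂w = -2.1 - 0.02×(-4) = -2.1 - (-0.08) = -2.02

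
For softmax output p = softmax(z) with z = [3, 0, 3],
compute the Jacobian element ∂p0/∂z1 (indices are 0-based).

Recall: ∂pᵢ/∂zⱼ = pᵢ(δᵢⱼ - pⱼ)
∂p0/∂z1 = -0.01185

p = softmax(z) = [0.4879, 0.02429, 0.4879]
p0 = 0.4879, p1 = 0.02429

∂p0/∂z1 = -p0 × p1 = -0.4879 × 0.02429 = -0.01185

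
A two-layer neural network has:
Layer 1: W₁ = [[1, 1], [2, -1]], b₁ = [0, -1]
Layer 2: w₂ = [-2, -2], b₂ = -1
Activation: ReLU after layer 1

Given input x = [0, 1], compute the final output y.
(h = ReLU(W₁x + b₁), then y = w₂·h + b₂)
y = -3

Layer 1 pre-activation: z₁ = [1, -2]
After ReLU: h = [1, 0]
Layer 2 output: y = -2×1 + -2×0 + -1 = -3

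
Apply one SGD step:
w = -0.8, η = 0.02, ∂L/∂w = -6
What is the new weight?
w_new = -0.68

w_new = w - η·∂L/∂w = -0.8 - 0.02×(-6) = -0.8 - (-0.12) = -0.68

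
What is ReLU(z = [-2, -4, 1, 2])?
h = [0, 0, 1, 2]

ReLU applied element-wise: max(0,-2)=0, max(0,-4)=0, max(0,1)=1, max(0,2)=2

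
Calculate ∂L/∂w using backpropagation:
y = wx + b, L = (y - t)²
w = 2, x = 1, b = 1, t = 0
∂L/∂w = 6

y = wx + b = (2)(1) + 1 = 3
∂L/∂y = 2(y - t) = 2(3 - 0) = 6
∂y/∂w = x = 1
∂L/∂w = ∂L/∂y · ∂y/∂w = 6 × 1 = 6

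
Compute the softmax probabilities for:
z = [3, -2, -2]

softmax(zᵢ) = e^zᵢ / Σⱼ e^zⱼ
p = [0.9867, 0.0066, 0.0066]

exp(z) = [20.09, 0.1353, 0.1353]
Sum = 20.36
p = [0.9867, 0.0066, 0.0066]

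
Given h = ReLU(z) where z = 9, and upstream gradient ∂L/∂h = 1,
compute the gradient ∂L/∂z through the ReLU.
∂L/∂z = 1

h = ReLU(9) = 9
Since z > 0: ∂h/∂z = 1
∂L/∂z = ∂L/∂h · ∂h/∂z = 1 × 1 = 1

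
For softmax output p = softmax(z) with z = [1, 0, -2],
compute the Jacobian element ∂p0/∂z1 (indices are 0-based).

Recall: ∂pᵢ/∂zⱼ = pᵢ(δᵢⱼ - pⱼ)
∂p0/∂z1 = -0.183

p = softmax(z) = [0.7054, 0.2595, 0.03512]
p0 = 0.7054, p1 = 0.2595

∂p0/∂z1 = -p0 × p1 = -0.7054 × 0.2595 = -0.183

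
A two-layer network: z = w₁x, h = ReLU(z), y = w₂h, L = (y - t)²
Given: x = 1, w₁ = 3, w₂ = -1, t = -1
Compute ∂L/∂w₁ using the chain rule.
∂L/∂w₁ = 4

Forward pass:
z = w₁x = 3×1 = 3
h = ReLU(3) = 3
y = w₂h = -1×3 = -3

Backward pass:
∂L/∂y = 2(y - t) = 2(-3 - -1) = -4
∂y/∂h = w₂ = -1
∂h/∂z = 1 (ReLU derivative)
∂z/∂w₁ = x = 1

∂L/∂w₁ = -4 × -1 × 1 × 1 = 4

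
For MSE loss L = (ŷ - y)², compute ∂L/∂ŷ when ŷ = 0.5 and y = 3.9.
∂L/∂ŷ = -6.8

∂L/∂ŷ = 2(ŷ - y) = 2(0.5 - 3.9) = 2(-3.4) = -6.8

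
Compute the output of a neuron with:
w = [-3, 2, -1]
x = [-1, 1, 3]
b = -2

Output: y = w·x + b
y = 0

y = (-3)(-1) + (2)(1) + (-1)(3) + -2 = 0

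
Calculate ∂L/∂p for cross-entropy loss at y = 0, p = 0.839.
∂L/∂p = 6.211

∂L/∂p = -y/p + (1-y)/(1-p) = 0 + 1/0.161 = 6.211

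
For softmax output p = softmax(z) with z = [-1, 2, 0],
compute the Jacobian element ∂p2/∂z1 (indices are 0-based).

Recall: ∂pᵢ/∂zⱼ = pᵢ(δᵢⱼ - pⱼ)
∂p2/∂z1 = -0.09636

p = softmax(z) = [0.04201, 0.8438, 0.1142]
p2 = 0.1142, p1 = 0.8438

∂p2/∂z1 = -p2 × p1 = -0.1142 × 0.8438 = -0.09636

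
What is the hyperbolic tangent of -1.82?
-0.9488

tanh(-1.82) = (e^(-1.82) - e^(1.82))/(e^(-1.82) + e^(1.82)) = -0.9488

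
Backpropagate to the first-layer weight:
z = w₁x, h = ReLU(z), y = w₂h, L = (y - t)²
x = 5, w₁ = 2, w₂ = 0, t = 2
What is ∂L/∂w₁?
∂L/∂w₁ = 0

Forward pass:
z = w₁x = 2×5 = 10
h = ReLU(10) = 10
y = w₂h = 0×10 = 0

Backward pass:
∂L/∂y = 2(y - t) = 2(0 - 2) = -4
∂y/∂h = w₂ = 0
∂h/∂z = 1 (ReLU derivative)
∂z/∂w₁ = x = 5

∂L/∂w₁ = -4 × 0 × 1 × 5 = 0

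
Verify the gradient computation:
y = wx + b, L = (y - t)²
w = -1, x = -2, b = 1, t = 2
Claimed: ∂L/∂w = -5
Incorrect

y = (-1)(-2) + 1 = 3
∂L/∂y = 2(y - t) = 2(3 - 2) = 2
∂y/∂w = x = -2
∂L/∂w = 2 × -2 = -4

Claimed value: -5
Incorrect: The correct gradient is -4.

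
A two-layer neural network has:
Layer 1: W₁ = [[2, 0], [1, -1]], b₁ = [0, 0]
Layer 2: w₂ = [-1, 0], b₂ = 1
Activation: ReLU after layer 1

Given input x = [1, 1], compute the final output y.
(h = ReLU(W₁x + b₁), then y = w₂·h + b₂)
y = -1

Layer 1 pre-activation: z₁ = [2, 0]
After ReLU: h = [2, 0]
Layer 2 output: y = -1×2 + 0×0 + 1 = -1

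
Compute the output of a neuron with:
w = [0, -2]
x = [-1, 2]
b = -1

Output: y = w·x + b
y = -5

y = (0)(-1) + (-2)(2) + -1 = -5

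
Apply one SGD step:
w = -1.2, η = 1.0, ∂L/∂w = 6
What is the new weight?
w_new = -7.2

w_new = w - η·∂L/∂w = -1.2 - 1.0×(6) = -1.2 - (6) = -7.2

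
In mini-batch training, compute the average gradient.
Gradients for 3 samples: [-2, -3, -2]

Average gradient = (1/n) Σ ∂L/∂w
Average gradient = -2.333

Average = (1/3)(-2 + -3 + -2) = -7/3 = -2.333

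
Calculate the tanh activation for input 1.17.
0.8243

tanh(1.17) = (e^(1.17) - e^(-1.17))/(e^(1.17) + e^(-1.17)) = 0.8243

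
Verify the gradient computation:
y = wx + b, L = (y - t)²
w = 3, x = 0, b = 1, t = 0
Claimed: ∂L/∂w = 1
Incorrect

y = (3)(0) + 1 = 1
∂L/∂y = 2(y - t) = 2(1 - 0) = 2
∂y/∂w = x = 0
∂L/∂w = 2 × 0 = 0

Claimed value: 1
Incorrect: The correct gradient is 0.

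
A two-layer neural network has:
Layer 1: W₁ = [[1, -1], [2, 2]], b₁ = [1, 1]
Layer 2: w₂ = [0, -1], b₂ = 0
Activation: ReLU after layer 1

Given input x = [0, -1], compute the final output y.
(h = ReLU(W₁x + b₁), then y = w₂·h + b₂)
y = 0

Layer 1 pre-activation: z₁ = [2, -1]
After ReLU: h = [2, 0]
Layer 2 output: y = 0×2 + -1×0 + 0 = 0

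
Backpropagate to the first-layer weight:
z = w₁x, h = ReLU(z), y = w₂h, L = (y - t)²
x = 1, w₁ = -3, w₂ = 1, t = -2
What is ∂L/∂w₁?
∂L/∂w₁ = 0

Forward pass:
z = w₁x = -3×1 = -3
h = ReLU(-3) = 0
y = w₂h = 1×0 = 0

Backward pass:
∂L/∂y = 2(y - t) = 2(0 - -2) = 4
∂y/∂h = w₂ = 1
∂h/∂z = 0 (ReLU derivative)
∂z/∂w₁ = x = 1

∂L/∂w₁ = 4 × 1 × 0 × 1 = 0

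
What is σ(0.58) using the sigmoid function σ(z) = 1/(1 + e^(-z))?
0.6411

sigmoid(0.58) = 1/(1 + e^(-0.58)) = 1/(1 + 0.5599) = 0.6411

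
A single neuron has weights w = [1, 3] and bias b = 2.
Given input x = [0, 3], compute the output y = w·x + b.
y = 11

y = (1)(0) + (3)(3) + 2 = 11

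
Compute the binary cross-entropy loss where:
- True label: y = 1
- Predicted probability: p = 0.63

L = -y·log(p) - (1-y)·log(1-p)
L = 0.462

L = -1·log(0.63) - 0·log(0.37) = -log(0.63) = 0.462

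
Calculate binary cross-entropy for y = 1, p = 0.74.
L = 0.3011

L = -1·log(0.74) - 0·log(0.26) = -log(0.74) = 0.3011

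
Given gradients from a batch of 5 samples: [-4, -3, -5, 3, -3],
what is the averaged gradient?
Average gradient = -2.4

Average = (1/5)(-4 + -3 + -5 + 3 + -3) = -12/5 = -2.4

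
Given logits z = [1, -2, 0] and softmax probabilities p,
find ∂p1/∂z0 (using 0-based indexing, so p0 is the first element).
∂p1/∂z0 = -0.02477

p = softmax(z) = [0.7054, 0.03512, 0.2595]
p1 = 0.03512, p0 = 0.7054

∂p1/∂z0 = -p1 × p0 = -0.03512 × 0.7054 = -0.02477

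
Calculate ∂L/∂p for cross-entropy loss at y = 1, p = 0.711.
∂L/∂p = -1.406

∂L/∂p = -y/p + (1-y)/(1-p) = -1/0.711 + 0 = -1.406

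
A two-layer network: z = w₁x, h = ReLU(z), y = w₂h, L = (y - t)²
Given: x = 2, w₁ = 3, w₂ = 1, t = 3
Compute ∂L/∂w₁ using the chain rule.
∂L/∂w₁ = 12

Forward pass:
z = w₁x = 3×2 = 6
h = ReLU(6) = 6
y = w₂h = 1×6 = 6

Backward pass:
∂L/∂y = 2(y - t) = 2(6 - 3) = 6
∂y/∂h = w₂ = 1
∂h/∂z = 1 (ReLU derivative)
∂z/∂w₁ = x = 2

∂L/∂w₁ = 6 × 1 × 1 × 2 = 12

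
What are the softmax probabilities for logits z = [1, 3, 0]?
p = [0.1142, 0.8438, 0.042]

exp(z) = [2.718, 20.09, 1]
Sum = 23.8
p = [0.1142, 0.8438, 0.042]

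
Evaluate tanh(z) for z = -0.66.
-0.5784

tanh(-0.66) = (e^(-0.66) - e^(0.66))/(e^(-0.66) + e^(0.66)) = -0.5784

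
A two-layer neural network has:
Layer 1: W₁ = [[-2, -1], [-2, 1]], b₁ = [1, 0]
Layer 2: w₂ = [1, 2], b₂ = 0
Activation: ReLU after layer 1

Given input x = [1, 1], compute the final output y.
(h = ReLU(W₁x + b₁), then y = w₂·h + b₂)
y = 0

Layer 1 pre-activation: z₁ = [-2, -1]
After ReLU: h = [0, 0]
Layer 2 output: y = 1×0 + 2×0 + 0 = 0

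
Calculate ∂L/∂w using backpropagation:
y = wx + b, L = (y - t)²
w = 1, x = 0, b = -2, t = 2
∂L/∂w = 0

y = wx + b = (1)(0) + -2 = -2
∂L/∂y = 2(y - t) = 2(-2 - 2) = -8
∂y/∂w = x = 0
∂L/∂w = ∂L/∂y · ∂y/∂w = -8 × 0 = 0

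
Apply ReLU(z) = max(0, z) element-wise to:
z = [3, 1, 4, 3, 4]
h = [3, 1, 4, 3, 4]

ReLU applied element-wise: max(0,3)=3, max(0,1)=1, max(0,4)=4, max(0,3)=3, max(0,4)=4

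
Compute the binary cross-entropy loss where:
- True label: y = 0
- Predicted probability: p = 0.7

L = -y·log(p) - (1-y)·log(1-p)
L = 1.204

L = -0·log(0.7) - 1·log(0.3) = -log(0.3) = 1.204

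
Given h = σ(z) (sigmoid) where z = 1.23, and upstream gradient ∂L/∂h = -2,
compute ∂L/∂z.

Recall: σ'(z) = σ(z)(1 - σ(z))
∂L/∂z = -0.35

σ(1.23) = 0.7738
σ'(1.23) = σ(1.23)(1 - σ(1.23)) = 0.7738 × 0.2262 = 0.175
∂L/∂z = ∂L/∂h · σ'(z) = -2 × 0.175 = -0.35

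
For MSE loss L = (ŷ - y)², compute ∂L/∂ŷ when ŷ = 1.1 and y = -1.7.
∂L/∂ŷ = 5.6

∂L/∂ŷ = 2(ŷ - y) = 2(1.1 - -1.7) = 2(2.8) = 5.6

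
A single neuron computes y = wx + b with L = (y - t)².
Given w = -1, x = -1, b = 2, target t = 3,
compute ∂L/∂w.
∂L/∂w = 0

y = wx + b = (-1)(-1) + 2 = 3
∂L/∂y = 2(y - t) = 2(3 - 3) = 0
∂y/∂w = x = -1
∂L/∂w = ∂L/∂y · ∂y/∂w = 0 × -1 = 0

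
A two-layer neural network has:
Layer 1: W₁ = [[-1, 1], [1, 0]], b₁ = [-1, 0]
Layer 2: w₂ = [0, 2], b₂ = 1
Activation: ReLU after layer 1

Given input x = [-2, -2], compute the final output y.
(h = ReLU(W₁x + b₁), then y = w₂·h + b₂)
y = 1

Layer 1 pre-activation: z₁ = [-1, -2]
After ReLU: h = [0, 0]
Layer 2 output: y = 0×0 + 2×0 + 1 = 1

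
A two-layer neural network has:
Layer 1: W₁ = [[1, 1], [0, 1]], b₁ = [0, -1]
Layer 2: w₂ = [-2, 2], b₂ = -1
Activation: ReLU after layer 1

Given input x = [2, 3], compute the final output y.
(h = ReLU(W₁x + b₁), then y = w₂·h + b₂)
y = -7

Layer 1 pre-activation: z₁ = [5, 2]
After ReLU: h = [5, 2]
Layer 2 output: y = -2×5 + 2×2 + -1 = -7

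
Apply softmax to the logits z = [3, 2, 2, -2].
p = [0.5739, 0.2111, 0.2111, 0.0039]

exp(z) = [20.09, 7.389, 7.389, 0.1353]
Sum = 35
p = [0.5739, 0.2111, 0.2111, 0.0039]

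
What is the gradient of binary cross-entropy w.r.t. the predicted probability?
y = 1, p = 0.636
∂L/∂p = -1.572

∂L/∂p = -y/p + (1-y)/(1-p) = -1/0.636 + 0 = -1.572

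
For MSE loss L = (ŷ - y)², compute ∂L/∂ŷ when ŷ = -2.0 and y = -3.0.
∂L/∂ŷ = 2.0

∂L/∂ŷ = 2(ŷ - y) = 2(-2.0 - -3.0) = 2(1.0) = 2.0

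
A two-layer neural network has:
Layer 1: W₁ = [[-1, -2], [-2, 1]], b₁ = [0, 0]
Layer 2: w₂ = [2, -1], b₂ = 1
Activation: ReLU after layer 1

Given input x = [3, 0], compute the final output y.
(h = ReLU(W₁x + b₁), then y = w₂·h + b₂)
y = 1

Layer 1 pre-activation: z₁ = [-3, -6]
After ReLU: h = [0, 0]
Layer 2 output: y = 2×0 + -1×0 + 1 = 1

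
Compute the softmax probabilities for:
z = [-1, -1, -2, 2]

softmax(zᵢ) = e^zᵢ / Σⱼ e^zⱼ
p = [0.0445, 0.0445, 0.0164, 0.8945]

exp(z) = [0.3679, 0.3679, 0.1353, 7.389]
Sum = 8.26
p = [0.0445, 0.0445, 0.0164, 0.8945]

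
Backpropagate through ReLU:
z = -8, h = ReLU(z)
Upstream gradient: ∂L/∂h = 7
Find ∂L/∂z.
∂L/∂z = 0

h = ReLU(-8) = 0
Since z < 0: ∂h/∂z = 0
∂L/∂z = ∂L/∂h · ∂h/∂z = 7 × 0 = 0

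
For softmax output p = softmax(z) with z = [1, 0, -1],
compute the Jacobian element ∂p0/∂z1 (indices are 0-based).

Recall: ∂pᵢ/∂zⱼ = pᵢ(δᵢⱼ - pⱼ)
∂p0/∂z1 = -0.1628

p = softmax(z) = [0.6652, 0.2447, 0.09003]
p0 = 0.6652, p1 = 0.2447

∂p0/∂z1 = -p0 × p1 = -0.6652 × 0.2447 = -0.1628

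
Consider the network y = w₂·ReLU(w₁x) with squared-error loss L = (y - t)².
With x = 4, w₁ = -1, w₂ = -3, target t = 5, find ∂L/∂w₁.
∂L/∂w₁ = 0

Forward pass:
z = w₁x = -1×4 = -4
h = ReLU(-4) = 0
y = w₂h = -3×0 = 0

Backward pass:
∂L/∂y = 2(y - t) = 2(0 - 5) = -10
∂y/∂h = w₂ = -3
∂h/∂z = 0 (ReLU derivative)
∂z/∂w₁ = x = 4

∂L/∂w₁ = -10 × -3 × 0 × 4 = 0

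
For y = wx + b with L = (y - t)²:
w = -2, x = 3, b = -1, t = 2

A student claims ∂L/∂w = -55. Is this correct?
Incorrect

y = (-2)(3) + -1 = -7
∂L/∂y = 2(y - t) = 2(-7 - 2) = -18
∂y/∂w = x = 3
∂L/∂w = -18 × 3 = -54

Claimed value: -55
Incorrect: The correct gradient is -54.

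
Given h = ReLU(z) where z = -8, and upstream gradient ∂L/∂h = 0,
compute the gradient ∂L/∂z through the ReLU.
∂L/∂z = 0

h = ReLU(-8) = 0
Since z < 0: ∂h/∂z = 0
∂L/∂z = ∂L/∂h · ∂h/∂z = 0 × 0 = 0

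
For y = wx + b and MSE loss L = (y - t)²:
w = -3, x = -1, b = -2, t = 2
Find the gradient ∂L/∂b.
∂L/∂b = -2

y = wx + b = (-3)(-1) + -2 = 1
∂L/∂y = 2(y - t) = 2(1 - 2) = -2
∂y/∂b = 1
∂L/∂b = ∂L/∂y · ∂y/∂b = -2 × 1 = -2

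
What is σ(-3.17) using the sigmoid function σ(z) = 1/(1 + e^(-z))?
0.04031

sigmoid(-3.17) = 1/(1 + e^(3.17)) = 1/(1 + 23.81) = 0.04031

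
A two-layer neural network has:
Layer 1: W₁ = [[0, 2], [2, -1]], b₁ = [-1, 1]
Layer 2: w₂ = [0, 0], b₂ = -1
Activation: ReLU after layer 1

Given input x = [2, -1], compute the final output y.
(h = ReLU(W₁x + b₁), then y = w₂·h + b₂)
y = -1

Layer 1 pre-activation: z₁ = [-3, 6]
After ReLU: h = [0, 6]
Layer 2 output: y = 0×0 + 0×6 + -1 = -1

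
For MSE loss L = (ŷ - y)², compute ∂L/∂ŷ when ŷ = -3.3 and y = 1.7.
∂L/∂ŷ = -10.0

∂L/∂ŷ = 2(ŷ - y) = 2(-3.3 - 1.7) = 2(-5.0) = -10.0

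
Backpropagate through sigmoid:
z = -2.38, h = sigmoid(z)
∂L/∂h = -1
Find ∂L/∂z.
∂L/∂z = -0.07753

σ(-2.38) = 0.08471
σ'(-2.38) = σ(-2.38)(1 - σ(-2.38)) = 0.08471 × 0.9153 = 0.07753
∂L/∂z = ∂L/∂h · σ'(z) = -1 × 0.07753 = -0.07753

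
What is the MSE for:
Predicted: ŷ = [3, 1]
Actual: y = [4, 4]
MSE = 5

MSE = (1/2)((3-4)² + (1-4)²) = (1/2)(1 + 9) = 5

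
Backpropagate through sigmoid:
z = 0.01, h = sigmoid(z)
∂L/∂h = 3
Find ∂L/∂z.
∂L/∂z = 0.75

σ(0.01) = 0.5025
σ'(0.01) = σ(0.01)(1 - σ(0.01)) = 0.5025 × 0.4975 = 0.25
∂L/∂z = ∂L/∂h · σ'(z) = 3 × 0.25 = 0.75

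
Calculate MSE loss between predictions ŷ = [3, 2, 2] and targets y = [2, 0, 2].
MSE = 1.667

MSE = (1/3)((3-2)² + (2-0)² + (2-2)²) = (1/3)(1 + 4 + 0) = 1.667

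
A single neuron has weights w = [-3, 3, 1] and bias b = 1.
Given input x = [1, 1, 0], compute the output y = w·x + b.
y = 1

y = (-3)(1) + (3)(1) + (1)(0) + 1 = 1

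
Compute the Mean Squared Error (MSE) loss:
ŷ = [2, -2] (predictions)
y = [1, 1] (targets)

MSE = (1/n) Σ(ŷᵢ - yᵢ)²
MSE = 5

MSE = (1/2)((2-1)² + (-2-1)²) = (1/2)(1 + 9) = 5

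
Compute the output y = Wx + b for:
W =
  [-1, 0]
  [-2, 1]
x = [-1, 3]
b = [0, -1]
y = [1, 4]

Wx = [-1×-1 + 0×3, -2×-1 + 1×3]
   = [1, 5]
y = Wx + b = [1 + 0, 5 + -1] = [1, 4]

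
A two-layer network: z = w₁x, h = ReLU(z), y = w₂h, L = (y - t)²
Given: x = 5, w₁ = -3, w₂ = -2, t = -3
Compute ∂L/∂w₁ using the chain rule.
∂L/∂w₁ = 0

Forward pass:
z = w₁x = -3×5 = -15
h = ReLU(-15) = 0
y = w₂h = -2×0 = 0

Backward pass:
∂L/∂y = 2(y - t) = 2(0 - -3) = 6
∂y/∂h = w₂ = -2
∂h/∂z = 0 (ReLU derivative)
∂z/∂w₁ = x = 5

∂L/∂w₁ = 6 × -2 × 0 × 5 = 0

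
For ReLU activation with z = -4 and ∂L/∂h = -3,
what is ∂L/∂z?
∂L/∂z = 0

h = ReLU(-4) = 0
Since z < 0: ∂h/∂z = 0
∂L/∂z = ∂L/∂h · ∂h/∂z = -3 × 0 = 0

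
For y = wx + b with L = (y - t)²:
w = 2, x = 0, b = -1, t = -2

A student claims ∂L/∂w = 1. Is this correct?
Incorrect

y = (2)(0) + -1 = -1
∂L/∂y = 2(y - t) = 2(-1 - -2) = 2
∂y/∂w = x = 0
∂L/∂w = 2 × 0 = 0

Claimed value: 1
Incorrect: The correct gradient is 0.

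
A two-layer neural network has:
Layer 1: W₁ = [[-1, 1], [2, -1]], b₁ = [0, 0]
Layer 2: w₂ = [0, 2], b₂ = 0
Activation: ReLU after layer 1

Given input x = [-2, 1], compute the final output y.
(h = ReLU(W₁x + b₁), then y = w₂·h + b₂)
y = 0

Layer 1 pre-activation: z₁ = [3, -5]
After ReLU: h = [3, 0]
Layer 2 output: y = 0×3 + 2×0 + 0 = 0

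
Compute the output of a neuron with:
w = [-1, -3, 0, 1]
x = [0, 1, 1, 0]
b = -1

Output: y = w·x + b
y = -4

y = (-1)(0) + (-3)(1) + (0)(1) + (1)(0) + -1 = -4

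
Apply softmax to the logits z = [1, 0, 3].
p = [0.1142, 0.042, 0.8438]

exp(z) = [2.718, 1, 20.09]
Sum = 23.8
p = [0.1142, 0.042, 0.8438]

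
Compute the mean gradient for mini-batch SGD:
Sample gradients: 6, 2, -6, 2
Average gradient = 1

Average = (1/4)(6 + 2 + -6 + 2) = 4/4 = 1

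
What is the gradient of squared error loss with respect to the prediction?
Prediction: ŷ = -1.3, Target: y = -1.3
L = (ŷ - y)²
∂L/∂ŷ = 0.0

∂L/∂ŷ = 2(ŷ - y) = 2(-1.3 - -1.3) = 2(0.0) = 0.0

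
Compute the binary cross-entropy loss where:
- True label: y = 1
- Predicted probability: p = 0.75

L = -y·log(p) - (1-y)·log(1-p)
L = 0.2877

L = -1·log(0.75) - 0·log(0.25) = -log(0.75) = 0.2877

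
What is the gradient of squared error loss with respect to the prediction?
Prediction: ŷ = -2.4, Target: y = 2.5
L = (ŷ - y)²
∂L/∂ŷ = -9.8

∂L/∂ŷ = 2(ŷ - y) = 2(-2.4 - 2.5) = 2(-4.9) = -9.8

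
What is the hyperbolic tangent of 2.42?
0.9843

tanh(2.42) = (e^(2.42) - e^(-2.42))/(e^(2.42) + e^(-2.42)) = 0.9843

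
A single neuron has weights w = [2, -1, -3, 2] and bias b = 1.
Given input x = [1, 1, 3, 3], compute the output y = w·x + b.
y = -1

y = (2)(1) + (-1)(1) + (-3)(3) + (2)(3) + 1 = -1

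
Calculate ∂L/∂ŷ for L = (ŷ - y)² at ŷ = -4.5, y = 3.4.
∂L/∂ŷ = -15.8

∂L/∂ŷ = 2(ŷ - y) = 2(-4.5 - 3.4) = 2(-7.9) = -15.8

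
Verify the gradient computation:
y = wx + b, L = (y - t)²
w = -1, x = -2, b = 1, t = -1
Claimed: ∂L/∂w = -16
Correct

y = (-1)(-2) + 1 = 3
∂L/∂y = 2(y - t) = 2(3 - -1) = 8
∂y/∂w = x = -2
∂L/∂w = 8 × -2 = -16

Claimed value: -16
Correct: The correct gradient is -16.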